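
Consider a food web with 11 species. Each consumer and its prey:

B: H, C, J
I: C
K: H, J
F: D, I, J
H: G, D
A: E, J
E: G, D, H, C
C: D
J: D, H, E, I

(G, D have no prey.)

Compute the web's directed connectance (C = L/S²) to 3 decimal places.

The web has S = 11 species and L = 22 feeding links.
C = L / S² = 22 / 121 = 0.1818 ≈ 0.182.

C = 0.182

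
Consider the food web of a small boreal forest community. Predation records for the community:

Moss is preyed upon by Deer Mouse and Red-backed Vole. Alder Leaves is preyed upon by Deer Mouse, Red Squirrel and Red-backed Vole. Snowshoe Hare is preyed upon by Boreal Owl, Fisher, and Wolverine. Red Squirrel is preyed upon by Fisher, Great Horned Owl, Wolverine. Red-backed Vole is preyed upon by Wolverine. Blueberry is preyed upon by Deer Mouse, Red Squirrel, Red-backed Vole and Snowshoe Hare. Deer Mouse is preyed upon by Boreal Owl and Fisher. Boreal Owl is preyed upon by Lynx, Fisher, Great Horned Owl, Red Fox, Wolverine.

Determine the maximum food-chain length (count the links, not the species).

One longest chain: Blueberry → Deer Mouse → Boreal Owl → Lynx.
It has 4 species and 3 links.

3 links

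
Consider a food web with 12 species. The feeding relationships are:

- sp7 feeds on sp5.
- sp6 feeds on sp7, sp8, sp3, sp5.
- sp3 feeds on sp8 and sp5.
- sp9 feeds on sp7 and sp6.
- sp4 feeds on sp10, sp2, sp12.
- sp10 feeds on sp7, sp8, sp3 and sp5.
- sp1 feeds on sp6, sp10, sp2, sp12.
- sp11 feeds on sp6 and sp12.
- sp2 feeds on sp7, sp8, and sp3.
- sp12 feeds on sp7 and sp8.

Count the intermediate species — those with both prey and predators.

6

Intermediate species (has both prey and predators): sp7, sp3, sp2, sp6, sp12, sp10.
Count: 6.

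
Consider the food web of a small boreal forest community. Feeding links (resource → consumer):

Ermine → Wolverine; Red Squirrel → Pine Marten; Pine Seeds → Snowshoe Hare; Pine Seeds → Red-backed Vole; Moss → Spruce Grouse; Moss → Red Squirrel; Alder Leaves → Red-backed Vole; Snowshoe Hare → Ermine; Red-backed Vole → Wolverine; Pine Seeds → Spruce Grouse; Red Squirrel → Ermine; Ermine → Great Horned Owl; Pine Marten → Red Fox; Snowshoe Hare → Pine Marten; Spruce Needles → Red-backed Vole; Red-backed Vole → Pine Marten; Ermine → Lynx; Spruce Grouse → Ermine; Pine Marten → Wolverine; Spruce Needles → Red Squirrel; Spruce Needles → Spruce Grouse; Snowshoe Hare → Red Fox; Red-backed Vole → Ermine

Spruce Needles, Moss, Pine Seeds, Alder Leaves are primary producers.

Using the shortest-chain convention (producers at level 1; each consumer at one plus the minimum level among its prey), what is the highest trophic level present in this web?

4

Producers (level 1): Spruce Needles, Moss, Pine Seeds, Alder Leaves.
Following each consumer down to its lowest-level prey: Pine Seeds → Snowshoe Hare → Ermine → Great Horned Owl (levels 1 through 4).
All prey of Great Horned Owl (Ermine 3) are at level 3 or above, so Great Horned Owl is at level 1 + 3 = 4.
Every consumer has at least one prey at level 3 or below, so none exceeds level 4.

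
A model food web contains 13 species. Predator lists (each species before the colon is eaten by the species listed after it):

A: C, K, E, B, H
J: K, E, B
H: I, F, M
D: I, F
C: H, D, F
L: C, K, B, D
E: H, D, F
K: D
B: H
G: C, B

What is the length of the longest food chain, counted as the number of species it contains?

4 species

One longest chain: G → C → H → I.
It has 4 species and 3 links.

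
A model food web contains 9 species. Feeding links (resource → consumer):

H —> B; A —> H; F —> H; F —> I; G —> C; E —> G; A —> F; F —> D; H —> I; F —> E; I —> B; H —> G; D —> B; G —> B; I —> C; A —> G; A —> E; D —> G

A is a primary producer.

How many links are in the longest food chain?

One longest chain: A → F → E → G → C.
It has 5 species and 4 links.

4 links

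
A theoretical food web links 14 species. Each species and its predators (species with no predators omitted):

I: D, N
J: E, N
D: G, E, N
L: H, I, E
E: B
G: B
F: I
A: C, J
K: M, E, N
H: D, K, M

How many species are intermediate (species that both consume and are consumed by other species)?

7

Intermediate species (has both prey and predators): J, H, I, D, K, G, E.
Count: 7.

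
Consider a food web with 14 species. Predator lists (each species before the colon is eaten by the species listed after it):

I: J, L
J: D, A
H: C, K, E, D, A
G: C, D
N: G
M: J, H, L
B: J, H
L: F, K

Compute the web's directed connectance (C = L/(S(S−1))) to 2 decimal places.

The web has S = 14 species and L = 19 feeding links.
C = L / (S(S−1)) = 19 / 182 = 0.1044 ≈ 0.10.

C = 0.10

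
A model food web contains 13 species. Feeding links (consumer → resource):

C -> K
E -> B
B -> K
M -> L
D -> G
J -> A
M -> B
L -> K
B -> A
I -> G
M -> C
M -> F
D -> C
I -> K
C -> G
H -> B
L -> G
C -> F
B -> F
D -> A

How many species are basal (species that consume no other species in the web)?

4

Basal species (no prey listed): G, F, K, A.
Count: 4.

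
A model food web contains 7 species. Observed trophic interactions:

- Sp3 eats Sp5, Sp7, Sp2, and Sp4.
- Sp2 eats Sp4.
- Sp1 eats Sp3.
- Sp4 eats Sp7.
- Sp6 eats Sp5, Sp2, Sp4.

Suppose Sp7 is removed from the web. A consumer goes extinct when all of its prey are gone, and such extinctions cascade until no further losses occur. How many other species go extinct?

Remove Sp7.
Round 1: Sp4 (all prey gone) → extinct.
Round 2: Sp2 (all prey gone) → extinct.
No further losses. Total secondary extinctions: 2.

2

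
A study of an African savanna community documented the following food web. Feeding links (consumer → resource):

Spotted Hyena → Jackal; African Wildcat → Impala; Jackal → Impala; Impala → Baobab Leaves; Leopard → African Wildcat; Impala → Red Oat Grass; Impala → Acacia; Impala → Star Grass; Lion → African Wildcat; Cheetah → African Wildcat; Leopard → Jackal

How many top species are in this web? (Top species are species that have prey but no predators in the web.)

4

Top species (has prey, but nothing eats it): Lion, Leopard, Spotted Hyena, Cheetah.
Count: 4.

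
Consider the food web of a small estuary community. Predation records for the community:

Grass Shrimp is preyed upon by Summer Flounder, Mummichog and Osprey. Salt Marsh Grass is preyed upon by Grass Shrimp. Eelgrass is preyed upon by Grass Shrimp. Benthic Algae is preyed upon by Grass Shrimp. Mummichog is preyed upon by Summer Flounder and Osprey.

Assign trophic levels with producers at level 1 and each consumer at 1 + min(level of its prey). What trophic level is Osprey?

Trophic level 3

Eelgrass is a producer → level 1.
Grass Shrimp eats Eelgrass → level 2.
Osprey eats Grass Shrimp → level 3.
No prey of Osprey is below level 2, so 3 is the minimum.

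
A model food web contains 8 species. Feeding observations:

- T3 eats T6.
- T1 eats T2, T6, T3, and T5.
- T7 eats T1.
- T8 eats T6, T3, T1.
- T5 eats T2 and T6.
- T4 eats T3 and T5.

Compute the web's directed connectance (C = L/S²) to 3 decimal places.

The web has S = 8 species and L = 13 feeding links.
C = L / S² = 13 / 64 = 0.2031 ≈ 0.203.

C = 0.203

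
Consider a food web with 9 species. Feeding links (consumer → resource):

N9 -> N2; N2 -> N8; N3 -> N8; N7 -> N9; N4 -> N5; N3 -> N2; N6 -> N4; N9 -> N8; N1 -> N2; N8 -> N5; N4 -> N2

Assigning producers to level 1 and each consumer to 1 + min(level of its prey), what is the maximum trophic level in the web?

4

Producers (level 1): N5.
Following each consumer down to its lowest-level prey: N5 → N8 → N9 → N7 (levels 1 through 4).
All prey of N7 (N9 3) are at level 3 or above, so N7 is at level 1 + 3 = 4.
Every consumer has at least one prey at level 3 or below, so none exceeds level 4.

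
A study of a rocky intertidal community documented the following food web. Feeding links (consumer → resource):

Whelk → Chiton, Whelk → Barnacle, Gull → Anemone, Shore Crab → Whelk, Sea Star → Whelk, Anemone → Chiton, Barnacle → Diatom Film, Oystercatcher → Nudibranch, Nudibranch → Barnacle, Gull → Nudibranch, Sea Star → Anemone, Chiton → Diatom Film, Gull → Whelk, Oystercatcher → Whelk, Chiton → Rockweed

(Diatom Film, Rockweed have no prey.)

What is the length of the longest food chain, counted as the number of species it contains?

4 species

One longest chain: Diatom Film → Barnacle → Whelk → Sea Star.
It has 4 species and 3 links.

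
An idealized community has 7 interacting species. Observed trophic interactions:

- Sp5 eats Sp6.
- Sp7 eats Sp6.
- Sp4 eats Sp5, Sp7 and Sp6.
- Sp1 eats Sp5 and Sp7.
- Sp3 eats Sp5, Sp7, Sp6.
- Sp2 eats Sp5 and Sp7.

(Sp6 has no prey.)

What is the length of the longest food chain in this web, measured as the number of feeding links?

One longest chain: Sp6 → Sp5 → Sp4.
It has 3 species and 2 links.

2 links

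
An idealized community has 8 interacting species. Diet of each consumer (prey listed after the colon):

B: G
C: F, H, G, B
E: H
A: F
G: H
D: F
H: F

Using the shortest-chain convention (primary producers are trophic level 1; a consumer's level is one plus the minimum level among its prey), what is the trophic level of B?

F is a producer → level 1.
H eats F → level 2.
G eats H → level 3.
B eats G → level 4.
No prey of B is below level 3, so 4 is the minimum.

Trophic level 4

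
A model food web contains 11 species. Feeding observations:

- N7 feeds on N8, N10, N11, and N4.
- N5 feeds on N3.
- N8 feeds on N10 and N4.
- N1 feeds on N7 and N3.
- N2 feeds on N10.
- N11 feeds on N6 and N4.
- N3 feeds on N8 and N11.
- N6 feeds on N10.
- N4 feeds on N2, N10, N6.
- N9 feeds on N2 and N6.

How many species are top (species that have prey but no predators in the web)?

3

Top species (has prey, but nothing eats it): N9, N1, N5.
Count: 3.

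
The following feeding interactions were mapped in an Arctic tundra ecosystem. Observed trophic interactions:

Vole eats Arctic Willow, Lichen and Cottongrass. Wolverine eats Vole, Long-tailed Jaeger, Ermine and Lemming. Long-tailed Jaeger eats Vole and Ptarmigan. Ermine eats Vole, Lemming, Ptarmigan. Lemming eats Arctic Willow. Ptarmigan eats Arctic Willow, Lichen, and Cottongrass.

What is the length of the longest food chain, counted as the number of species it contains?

One longest chain: Arctic Willow → Lemming → Ermine → Wolverine.
It has 4 species and 3 links.

4 species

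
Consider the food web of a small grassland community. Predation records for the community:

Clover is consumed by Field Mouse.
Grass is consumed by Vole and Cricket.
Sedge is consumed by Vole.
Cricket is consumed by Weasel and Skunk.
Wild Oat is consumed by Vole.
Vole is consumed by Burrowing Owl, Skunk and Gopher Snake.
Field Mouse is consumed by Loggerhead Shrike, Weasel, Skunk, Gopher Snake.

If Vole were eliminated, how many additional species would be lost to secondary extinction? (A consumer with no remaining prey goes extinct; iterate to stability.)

1

Remove Vole.
Round 1: Burrowing Owl (all prey gone) → extinct.
No further losses. Total secondary extinctions: 1.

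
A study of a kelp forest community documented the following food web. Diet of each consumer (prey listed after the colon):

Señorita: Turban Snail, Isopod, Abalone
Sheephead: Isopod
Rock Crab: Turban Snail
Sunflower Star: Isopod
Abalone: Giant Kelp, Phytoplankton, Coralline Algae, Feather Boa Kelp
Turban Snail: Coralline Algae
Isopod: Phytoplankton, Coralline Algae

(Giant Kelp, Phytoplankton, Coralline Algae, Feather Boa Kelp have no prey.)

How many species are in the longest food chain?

One longest chain: Phytoplankton → Isopod → Sunflower Star.
It has 3 species and 2 links.

3 species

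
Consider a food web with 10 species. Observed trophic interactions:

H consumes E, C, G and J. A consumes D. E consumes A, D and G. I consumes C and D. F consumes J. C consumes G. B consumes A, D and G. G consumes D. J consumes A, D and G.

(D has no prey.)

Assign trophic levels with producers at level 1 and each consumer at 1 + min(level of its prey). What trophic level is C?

Trophic level 3

D is a producer → level 1.
G eats D → level 2.
C eats G → level 3.
No prey of C is below level 2, so 3 is the minimum.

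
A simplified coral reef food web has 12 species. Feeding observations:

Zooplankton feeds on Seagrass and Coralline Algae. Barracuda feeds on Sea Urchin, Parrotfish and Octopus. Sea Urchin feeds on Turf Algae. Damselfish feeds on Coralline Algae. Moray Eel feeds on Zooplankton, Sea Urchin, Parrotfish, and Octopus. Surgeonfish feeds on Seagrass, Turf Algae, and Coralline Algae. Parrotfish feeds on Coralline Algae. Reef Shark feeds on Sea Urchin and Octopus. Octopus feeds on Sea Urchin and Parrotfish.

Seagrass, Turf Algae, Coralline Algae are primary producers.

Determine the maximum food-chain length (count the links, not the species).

One longest chain: Turf Algae → Sea Urchin → Octopus → Barracuda.
It has 4 species and 3 links.

3 links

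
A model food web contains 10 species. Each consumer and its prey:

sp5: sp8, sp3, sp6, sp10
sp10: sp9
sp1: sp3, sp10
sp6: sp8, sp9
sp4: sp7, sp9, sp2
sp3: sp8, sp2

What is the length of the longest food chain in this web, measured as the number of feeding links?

One longest chain: sp8 → sp3 → sp1.
It has 3 species and 2 links.

2 links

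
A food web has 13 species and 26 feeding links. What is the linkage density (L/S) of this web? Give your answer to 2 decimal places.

L/S = 2.00

There are L = 26 links among S = 13 species.
L/S = 26/13 = 2.0000 ≈ 2.00.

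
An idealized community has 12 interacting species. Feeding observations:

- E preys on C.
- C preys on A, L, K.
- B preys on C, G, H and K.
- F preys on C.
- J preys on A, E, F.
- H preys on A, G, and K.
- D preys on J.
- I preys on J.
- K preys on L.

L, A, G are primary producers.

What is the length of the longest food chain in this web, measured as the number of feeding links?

One longest chain: L → K → C → E → J → D.
It has 6 species and 5 links.

5 links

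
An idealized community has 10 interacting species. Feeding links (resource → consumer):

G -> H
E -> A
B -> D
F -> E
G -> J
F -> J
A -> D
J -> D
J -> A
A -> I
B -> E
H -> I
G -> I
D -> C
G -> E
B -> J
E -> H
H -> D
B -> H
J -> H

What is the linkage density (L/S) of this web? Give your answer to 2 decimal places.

L/S = 2.00

There are L = 20 links among S = 10 species.
L/S = 20/10 = 2.0000 ≈ 2.00.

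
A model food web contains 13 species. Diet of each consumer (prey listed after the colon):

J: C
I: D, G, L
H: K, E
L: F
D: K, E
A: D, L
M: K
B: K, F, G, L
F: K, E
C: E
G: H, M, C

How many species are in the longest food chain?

One longest chain: K → F → L → B.
It has 4 species and 3 links.

4 species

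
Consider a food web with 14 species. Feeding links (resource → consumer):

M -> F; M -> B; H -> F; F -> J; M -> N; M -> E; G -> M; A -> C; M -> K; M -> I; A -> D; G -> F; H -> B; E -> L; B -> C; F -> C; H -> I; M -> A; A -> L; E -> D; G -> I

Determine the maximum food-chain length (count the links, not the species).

3 links

One longest chain: G → M → F → J.
It has 4 species and 3 links.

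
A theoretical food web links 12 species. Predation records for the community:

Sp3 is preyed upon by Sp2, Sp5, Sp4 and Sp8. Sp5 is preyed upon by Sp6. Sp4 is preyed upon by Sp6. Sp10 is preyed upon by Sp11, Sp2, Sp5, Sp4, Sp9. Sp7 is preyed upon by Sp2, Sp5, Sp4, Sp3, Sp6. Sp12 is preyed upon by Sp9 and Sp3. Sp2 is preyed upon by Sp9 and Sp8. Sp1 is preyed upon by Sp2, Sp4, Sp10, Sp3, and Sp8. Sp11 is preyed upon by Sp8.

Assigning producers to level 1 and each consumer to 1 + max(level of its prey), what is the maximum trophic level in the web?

4

Producers (level 1): Sp12, Sp1, Sp7.
Sp1 → Sp10 → Sp11 → Sp8 gives Sp8 level 4.
No species has a prey at level 4, so no species reaches level 5.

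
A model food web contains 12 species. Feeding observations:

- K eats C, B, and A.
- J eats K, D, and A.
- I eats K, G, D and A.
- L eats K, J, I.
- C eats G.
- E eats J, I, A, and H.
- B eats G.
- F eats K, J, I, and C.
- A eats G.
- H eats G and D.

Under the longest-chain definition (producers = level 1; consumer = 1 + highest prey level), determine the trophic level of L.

Trophic level 5

G is a producer → level 1.
C eats G → level 2.
K eats C (level 2); other prey at levels: A 2, B 2 → level 3.
J eats K (level 3); other prey at levels: D 1, A 2 → level 4.
L eats J (level 4); other prey at levels: K 3, I 4 → level 5.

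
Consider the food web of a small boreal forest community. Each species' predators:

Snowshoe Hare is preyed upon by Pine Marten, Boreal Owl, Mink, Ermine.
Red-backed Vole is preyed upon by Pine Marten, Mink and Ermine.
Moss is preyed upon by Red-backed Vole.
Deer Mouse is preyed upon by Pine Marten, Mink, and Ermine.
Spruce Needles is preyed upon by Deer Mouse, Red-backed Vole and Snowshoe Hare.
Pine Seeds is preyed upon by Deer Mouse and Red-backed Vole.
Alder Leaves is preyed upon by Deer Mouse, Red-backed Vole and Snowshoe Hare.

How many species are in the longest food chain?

One longest chain: Pine Seeds → Deer Mouse → Pine Marten.
It has 3 species and 2 links.

3 species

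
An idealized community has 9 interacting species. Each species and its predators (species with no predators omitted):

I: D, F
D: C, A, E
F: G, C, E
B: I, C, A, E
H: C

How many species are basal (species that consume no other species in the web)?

Basal species (no prey listed): B, H.
Count: 2.

2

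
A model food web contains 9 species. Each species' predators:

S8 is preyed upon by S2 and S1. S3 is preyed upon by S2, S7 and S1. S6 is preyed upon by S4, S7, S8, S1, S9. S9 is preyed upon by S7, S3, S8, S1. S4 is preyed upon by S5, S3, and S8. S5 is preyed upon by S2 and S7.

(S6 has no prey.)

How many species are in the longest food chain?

One longest chain: S6 → S9 → S3 → S7.
It has 4 species and 3 links.

4 species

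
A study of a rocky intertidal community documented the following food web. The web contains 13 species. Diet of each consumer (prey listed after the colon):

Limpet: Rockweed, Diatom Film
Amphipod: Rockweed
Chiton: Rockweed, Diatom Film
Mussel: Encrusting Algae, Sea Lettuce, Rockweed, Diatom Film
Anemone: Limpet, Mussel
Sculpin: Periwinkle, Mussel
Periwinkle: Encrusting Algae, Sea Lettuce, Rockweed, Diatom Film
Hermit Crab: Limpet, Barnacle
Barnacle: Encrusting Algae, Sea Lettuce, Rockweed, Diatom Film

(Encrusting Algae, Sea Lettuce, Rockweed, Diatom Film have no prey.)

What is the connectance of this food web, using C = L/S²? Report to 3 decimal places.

C = 0.136

The web has S = 13 species and L = 23 feeding links.
C = L / S² = 23 / 169 = 0.1361 ≈ 0.136.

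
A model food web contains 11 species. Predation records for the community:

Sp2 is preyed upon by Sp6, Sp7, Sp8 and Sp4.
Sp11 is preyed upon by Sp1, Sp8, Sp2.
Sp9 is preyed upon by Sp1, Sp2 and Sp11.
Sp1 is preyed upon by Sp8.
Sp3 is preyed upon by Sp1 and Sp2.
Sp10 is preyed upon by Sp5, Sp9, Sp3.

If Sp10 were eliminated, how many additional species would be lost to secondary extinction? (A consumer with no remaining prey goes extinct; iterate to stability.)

Remove Sp10.
Round 1: Sp5 (all prey gone), Sp3 (all prey gone), Sp9 (all prey gone) → extinct.
Round 2: Sp11 (all prey gone) → extinct.
Round 3: Sp2 (all prey gone), Sp1 (all prey gone) → extinct.
Round 4: Sp4 (all prey gone), Sp6 (all prey gone), Sp8 (all prey gone), Sp7 (all prey gone) → extinct.
No further losses. Total secondary extinctions: 10.

10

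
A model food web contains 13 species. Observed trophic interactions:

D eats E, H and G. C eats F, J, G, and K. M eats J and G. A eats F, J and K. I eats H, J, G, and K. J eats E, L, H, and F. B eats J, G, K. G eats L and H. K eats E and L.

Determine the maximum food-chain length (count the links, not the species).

2 links

One longest chain: E → K → A.
It has 3 species and 2 links.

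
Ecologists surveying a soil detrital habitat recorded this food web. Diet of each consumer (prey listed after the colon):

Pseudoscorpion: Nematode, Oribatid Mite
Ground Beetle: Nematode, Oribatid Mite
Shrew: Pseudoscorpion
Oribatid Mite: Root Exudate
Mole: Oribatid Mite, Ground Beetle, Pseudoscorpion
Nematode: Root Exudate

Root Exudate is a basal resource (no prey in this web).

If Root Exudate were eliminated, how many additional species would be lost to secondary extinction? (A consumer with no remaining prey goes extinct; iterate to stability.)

Remove Root Exudate.
Round 1: Nematode (all prey gone), Oribatid Mite (all prey gone) → extinct.
Round 2: Ground Beetle (all prey gone), Pseudoscorpion (all prey gone) → extinct.
Round 3: Shrew (all prey gone), Mole (all prey gone) → extinct.
No further losses. Total secondary extinctions: 6.

6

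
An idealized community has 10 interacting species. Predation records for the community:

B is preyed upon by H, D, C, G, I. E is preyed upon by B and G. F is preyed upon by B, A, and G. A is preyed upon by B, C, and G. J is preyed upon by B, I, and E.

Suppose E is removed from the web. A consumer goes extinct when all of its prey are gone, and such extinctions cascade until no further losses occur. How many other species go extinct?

Remove E.
Every predator of it retains at least one other prey: B still has F, J, A; G still has F, A, B.
No consumer loses all prey, so no secondary extinctions occur.

0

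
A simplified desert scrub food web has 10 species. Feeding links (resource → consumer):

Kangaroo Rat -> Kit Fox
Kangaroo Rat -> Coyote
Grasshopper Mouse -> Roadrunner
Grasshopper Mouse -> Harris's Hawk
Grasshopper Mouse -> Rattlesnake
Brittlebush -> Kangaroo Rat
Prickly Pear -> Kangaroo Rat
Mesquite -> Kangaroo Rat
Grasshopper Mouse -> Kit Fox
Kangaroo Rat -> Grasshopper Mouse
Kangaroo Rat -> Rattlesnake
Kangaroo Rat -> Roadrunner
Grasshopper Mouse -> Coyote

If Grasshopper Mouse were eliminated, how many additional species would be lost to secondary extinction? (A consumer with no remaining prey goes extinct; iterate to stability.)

Remove Grasshopper Mouse.
Round 1: Harris's Hawk (all prey gone) → extinct.
No further losses. Total secondary extinctions: 1.

1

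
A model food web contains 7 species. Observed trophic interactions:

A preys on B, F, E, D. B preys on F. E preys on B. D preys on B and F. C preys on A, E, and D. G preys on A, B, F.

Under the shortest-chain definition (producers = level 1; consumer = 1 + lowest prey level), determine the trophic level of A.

Trophic level 2

F is a producer → level 1.
A eats F → level 2.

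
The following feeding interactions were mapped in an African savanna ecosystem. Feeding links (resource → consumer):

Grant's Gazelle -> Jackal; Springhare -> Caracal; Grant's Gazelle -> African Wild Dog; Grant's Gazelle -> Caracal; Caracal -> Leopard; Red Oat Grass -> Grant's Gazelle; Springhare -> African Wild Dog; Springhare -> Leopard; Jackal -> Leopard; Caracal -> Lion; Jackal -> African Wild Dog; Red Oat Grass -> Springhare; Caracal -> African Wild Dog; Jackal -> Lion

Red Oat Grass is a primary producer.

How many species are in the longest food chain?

4 species

One longest chain: Red Oat Grass → Grant's Gazelle → Jackal → Lion.
It has 4 species and 3 links.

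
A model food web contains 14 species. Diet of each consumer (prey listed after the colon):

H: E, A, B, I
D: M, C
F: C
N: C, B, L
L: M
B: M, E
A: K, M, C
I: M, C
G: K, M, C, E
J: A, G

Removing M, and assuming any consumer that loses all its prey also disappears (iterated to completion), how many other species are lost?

1

Remove M.
Round 1: L (all prey gone) → extinct.
No further losses. Total secondary extinctions: 1.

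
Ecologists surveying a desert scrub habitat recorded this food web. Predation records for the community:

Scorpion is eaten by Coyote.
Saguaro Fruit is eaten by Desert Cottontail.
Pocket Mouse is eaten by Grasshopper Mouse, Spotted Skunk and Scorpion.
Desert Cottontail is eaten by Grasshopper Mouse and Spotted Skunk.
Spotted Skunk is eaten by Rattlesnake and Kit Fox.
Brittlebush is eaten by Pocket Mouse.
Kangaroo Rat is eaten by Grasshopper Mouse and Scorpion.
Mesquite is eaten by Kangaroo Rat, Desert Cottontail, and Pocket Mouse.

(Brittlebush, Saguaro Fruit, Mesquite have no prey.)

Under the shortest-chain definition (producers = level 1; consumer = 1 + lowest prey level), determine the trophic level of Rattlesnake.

Trophic level 4

Saguaro Fruit is a producer → level 1.
Desert Cottontail eats Saguaro Fruit → level 2.
Spotted Skunk eats Desert Cottontail → level 3.
Rattlesnake eats Spotted Skunk → level 4.
No prey of Rattlesnake is below level 3, so 4 is the minimum.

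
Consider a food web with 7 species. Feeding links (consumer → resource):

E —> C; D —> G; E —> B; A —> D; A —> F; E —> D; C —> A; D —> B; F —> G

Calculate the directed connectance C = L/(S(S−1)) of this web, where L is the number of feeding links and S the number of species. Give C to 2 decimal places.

C = 0.21

The web has S = 7 species and L = 9 feeding links.
C = L / (S(S−1)) = 9 / 42 = 0.2143 ≈ 0.21.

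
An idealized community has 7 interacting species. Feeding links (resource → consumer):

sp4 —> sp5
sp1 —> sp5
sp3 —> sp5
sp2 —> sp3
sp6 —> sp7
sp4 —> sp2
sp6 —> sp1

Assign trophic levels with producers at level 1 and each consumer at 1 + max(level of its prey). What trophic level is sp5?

sp4 is a producer → level 1.
sp2 eats sp4 → level 2.
sp3 eats sp2 → level 3.
sp5 eats sp3 (level 3); other prey at levels: sp4 1, sp1 2 → level 4.

Trophic level 4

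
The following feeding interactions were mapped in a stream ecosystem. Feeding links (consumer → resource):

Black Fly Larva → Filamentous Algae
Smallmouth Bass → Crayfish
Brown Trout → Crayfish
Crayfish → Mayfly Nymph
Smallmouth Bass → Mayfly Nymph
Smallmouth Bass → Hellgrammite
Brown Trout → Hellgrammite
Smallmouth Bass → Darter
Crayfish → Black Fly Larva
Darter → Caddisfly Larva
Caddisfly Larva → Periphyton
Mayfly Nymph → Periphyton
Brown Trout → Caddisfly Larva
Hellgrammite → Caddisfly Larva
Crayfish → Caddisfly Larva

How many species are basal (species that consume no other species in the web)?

Basal species (no prey listed): Filamentous Algae, Periphyton.
Count: 2.

2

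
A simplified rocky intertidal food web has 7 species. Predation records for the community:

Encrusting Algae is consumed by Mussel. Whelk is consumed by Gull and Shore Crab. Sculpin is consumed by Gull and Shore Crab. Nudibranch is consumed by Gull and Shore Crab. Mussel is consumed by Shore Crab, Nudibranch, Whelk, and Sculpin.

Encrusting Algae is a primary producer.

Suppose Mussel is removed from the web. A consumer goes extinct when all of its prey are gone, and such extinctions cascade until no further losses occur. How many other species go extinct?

5

Remove Mussel.
Round 1: Nudibranch (all prey gone), Sculpin (all prey gone), Whelk (all prey gone) → extinct.
Round 2: Shore Crab (all prey gone), Gull (all prey gone) → extinct.
No further losses. Total secondary extinctions: 5.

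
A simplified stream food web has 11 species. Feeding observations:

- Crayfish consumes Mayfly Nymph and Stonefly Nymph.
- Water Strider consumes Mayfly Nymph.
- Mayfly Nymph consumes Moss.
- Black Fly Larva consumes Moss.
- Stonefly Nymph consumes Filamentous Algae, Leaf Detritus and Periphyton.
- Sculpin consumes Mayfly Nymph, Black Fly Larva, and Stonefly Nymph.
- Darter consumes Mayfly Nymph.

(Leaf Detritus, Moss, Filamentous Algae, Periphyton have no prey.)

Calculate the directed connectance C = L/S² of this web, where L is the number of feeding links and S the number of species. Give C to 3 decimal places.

C = 0.099

The web has S = 11 species and L = 12 feeding links.
C = L / S² = 12 / 121 = 0.0992 ≈ 0.099.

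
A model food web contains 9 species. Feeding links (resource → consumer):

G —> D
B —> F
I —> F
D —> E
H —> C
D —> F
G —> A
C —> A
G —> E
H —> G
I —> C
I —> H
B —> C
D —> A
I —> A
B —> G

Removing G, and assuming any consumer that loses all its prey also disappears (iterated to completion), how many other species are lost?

2

Remove G.
Round 1: D (all prey gone) → extinct.
Round 2: E (all prey gone) → extinct.
No further losses. Total secondary extinctions: 2.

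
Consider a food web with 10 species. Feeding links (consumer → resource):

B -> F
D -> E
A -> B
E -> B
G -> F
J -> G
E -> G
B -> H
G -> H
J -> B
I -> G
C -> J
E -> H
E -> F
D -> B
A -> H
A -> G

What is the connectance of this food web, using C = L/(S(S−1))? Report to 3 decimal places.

C = 0.189

The web has S = 10 species and L = 17 feeding links.
C = L / (S(S−1)) = 17 / 90 = 0.1889 ≈ 0.189.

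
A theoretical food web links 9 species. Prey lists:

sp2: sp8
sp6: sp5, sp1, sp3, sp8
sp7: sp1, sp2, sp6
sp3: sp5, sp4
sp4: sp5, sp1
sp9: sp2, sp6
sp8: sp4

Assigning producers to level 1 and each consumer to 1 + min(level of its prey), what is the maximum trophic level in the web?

Producers (level 1): sp5, sp1.
Following each consumer down to its lowest-level prey: sp5 → sp4 → sp8 → sp2 (levels 1 through 4).
All prey of sp2 (sp8 3) are at level 3 or above, so sp2 is at level 1 + 3 = 4.
Every consumer has at least one prey at level 3 or below, so none exceeds level 4.

4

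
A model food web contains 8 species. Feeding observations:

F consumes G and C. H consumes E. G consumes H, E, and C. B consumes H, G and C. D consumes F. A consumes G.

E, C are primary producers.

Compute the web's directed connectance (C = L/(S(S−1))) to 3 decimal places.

C = 0.196

The web has S = 8 species and L = 11 feeding links.
C = L / (S(S−1)) = 11 / 56 = 0.1964 ≈ 0.196.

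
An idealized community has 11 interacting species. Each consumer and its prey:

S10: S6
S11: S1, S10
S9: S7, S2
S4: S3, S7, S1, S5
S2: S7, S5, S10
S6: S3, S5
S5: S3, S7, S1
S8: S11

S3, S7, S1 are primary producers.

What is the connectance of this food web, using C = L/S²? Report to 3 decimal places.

C = 0.149

The web has S = 11 species and L = 18 feeding links.
C = L / S² = 18 / 121 = 0.1488 ≈ 0.149.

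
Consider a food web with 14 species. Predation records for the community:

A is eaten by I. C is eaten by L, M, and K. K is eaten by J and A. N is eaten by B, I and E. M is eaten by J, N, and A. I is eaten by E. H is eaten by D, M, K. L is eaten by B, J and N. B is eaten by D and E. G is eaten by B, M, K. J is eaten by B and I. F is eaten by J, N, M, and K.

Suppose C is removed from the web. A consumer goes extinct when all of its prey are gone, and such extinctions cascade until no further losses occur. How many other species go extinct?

1

Remove C.
Round 1: L (all prey gone) → extinct.
No further losses. Total secondary extinctions: 1.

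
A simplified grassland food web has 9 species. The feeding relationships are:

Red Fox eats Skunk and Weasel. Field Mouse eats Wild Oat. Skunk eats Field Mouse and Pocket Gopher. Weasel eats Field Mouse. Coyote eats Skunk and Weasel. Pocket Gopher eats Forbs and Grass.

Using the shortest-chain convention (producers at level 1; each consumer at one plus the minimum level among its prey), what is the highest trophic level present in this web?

4

Producers (level 1): Grass, Forbs, Wild Oat.
Following each consumer down to its lowest-level prey: Wild Oat → Field Mouse → Skunk → Red Fox (levels 1 through 4).
All prey of Red Fox (Skunk 3, Weasel 3) are at level 3 or above, so Red Fox is at level 1 + 3 = 4.
Every consumer has at least one prey at level 3 or below, so none exceeds level 4.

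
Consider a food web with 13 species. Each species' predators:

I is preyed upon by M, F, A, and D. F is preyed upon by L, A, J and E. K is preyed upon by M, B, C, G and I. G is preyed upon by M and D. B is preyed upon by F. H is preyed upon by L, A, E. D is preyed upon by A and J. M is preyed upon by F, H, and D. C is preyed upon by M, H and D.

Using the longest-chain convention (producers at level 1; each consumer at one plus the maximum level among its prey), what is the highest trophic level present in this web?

Producers (level 1): K.
K → I → M → F → L gives L level 5.
No species has a prey at level 5, so no species reaches level 6.

5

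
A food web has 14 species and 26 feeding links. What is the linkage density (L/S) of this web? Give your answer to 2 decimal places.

L/S = 1.86

There are L = 26 links among S = 14 species.
L/S = 26/14 = 1.8571 ≈ 1.86.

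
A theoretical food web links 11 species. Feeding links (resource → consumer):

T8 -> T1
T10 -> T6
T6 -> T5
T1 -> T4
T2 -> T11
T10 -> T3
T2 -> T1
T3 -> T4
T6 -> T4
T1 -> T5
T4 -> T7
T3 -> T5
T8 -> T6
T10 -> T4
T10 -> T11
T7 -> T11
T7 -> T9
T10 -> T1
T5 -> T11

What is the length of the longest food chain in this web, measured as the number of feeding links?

4 links

One longest chain: T10 → T3 → T4 → T7 → T9.
It has 5 species and 4 links.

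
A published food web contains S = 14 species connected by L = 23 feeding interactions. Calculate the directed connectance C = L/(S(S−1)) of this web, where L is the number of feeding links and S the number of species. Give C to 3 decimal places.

The web has S = 14 species and L = 23 feeding links.
C = L / (S(S−1)) = 23 / 182 = 0.1264 ≈ 0.126.

C = 0.126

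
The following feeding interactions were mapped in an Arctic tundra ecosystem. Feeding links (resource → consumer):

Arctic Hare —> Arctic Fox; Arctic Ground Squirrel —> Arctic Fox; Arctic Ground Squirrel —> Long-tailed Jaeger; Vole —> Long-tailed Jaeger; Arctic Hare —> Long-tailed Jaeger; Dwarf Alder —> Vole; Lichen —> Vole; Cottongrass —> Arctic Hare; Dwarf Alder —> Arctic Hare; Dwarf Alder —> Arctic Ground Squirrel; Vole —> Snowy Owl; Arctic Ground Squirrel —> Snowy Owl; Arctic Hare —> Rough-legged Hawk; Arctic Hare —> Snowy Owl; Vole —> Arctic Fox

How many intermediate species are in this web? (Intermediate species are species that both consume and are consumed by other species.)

Intermediate species (has both prey and predators): Arctic Hare, Arctic Ground Squirrel, Vole.
Count: 3.

3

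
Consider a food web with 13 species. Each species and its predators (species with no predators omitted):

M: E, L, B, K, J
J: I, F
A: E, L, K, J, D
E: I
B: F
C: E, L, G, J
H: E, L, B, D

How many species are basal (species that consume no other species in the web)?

4

Basal species (no prey listed): C, A, H, M.
Count: 4.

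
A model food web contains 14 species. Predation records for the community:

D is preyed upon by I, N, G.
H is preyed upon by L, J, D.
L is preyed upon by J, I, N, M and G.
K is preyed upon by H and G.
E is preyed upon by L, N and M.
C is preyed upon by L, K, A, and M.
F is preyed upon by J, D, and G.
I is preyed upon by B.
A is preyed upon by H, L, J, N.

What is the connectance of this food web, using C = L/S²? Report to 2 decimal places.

C = 0.14

The web has S = 14 species and L = 28 feeding links.
C = L / S² = 28 / 196 = 0.1429 ≈ 0.14.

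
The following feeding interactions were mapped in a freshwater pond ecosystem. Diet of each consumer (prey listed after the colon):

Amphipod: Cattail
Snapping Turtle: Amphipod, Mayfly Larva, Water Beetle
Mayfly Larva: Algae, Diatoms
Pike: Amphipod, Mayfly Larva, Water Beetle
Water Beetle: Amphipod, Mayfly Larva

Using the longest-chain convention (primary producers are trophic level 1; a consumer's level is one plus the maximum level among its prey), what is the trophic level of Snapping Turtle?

Cattail is a producer → level 1.
Amphipod eats Cattail → level 2.
Water Beetle eats Amphipod (level 2); other prey at levels: Mayfly Larva 2 → level 3.
Snapping Turtle eats Water Beetle (level 3); other prey at levels: Amphipod 2, Mayfly Larva 2 → level 4.

Trophic level 4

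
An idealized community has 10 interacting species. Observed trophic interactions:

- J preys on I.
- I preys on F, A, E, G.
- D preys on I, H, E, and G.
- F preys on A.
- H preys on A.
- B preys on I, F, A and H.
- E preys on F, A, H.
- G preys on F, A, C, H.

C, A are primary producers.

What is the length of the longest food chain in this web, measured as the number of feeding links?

4 links

One longest chain: A → F → G → I → B.
It has 5 species and 4 links.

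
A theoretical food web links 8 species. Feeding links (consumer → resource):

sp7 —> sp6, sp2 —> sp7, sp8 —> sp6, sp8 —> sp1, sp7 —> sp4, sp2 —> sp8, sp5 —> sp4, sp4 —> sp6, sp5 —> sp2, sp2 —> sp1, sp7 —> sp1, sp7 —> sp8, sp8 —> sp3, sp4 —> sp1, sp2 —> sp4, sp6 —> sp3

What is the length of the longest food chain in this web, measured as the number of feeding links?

5 links

One longest chain: sp3 → sp6 → sp8 → sp7 → sp2 → sp5.
It has 6 species and 5 links.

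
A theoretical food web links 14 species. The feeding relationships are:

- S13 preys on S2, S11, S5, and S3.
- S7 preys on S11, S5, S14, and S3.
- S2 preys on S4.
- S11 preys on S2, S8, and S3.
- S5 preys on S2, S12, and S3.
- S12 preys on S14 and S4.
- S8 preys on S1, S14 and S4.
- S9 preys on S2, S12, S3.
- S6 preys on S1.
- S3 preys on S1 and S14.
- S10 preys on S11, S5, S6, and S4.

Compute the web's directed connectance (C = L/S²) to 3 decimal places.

C = 0.153

The web has S = 14 species and L = 30 feeding links.
C = L / S² = 30 / 196 = 0.1531 ≈ 0.153.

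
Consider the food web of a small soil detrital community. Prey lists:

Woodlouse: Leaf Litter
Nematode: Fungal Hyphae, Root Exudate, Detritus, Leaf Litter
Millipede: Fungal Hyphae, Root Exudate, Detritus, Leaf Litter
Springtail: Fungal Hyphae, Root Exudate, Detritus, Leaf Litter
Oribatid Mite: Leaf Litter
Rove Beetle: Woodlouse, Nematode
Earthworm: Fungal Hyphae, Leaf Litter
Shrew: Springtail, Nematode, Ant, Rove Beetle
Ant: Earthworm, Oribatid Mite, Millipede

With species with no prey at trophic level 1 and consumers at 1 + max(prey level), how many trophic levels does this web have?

Basal resources (level 1): Fungal Hyphae, Root Exudate, Detritus, Leaf Litter.
Fungal Hyphae → Millipede → Ant → Shrew gives Shrew level 4.
No species has a prey at level 4, so no species reaches level 5.

4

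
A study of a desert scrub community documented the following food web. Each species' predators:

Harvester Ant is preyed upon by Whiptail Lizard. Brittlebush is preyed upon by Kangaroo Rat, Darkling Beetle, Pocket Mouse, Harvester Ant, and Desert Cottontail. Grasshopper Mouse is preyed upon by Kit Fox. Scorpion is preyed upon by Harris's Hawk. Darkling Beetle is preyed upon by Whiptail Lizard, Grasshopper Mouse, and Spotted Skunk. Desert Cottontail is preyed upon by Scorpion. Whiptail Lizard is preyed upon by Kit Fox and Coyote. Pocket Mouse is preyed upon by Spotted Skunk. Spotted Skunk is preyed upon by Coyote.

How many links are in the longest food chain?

3 links

One longest chain: Brittlebush → Harvester Ant → Whiptail Lizard → Kit Fox.
It has 4 species and 3 links.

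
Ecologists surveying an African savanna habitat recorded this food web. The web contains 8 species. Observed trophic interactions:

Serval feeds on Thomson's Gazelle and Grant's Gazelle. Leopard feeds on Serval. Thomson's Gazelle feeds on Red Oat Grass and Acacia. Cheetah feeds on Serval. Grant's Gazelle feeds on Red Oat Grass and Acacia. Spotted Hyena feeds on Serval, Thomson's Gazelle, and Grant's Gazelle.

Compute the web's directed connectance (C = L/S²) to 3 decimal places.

C = 0.172

The web has S = 8 species and L = 11 feeding links.
C = L / S² = 11 / 64 = 0.1719 ≈ 0.172.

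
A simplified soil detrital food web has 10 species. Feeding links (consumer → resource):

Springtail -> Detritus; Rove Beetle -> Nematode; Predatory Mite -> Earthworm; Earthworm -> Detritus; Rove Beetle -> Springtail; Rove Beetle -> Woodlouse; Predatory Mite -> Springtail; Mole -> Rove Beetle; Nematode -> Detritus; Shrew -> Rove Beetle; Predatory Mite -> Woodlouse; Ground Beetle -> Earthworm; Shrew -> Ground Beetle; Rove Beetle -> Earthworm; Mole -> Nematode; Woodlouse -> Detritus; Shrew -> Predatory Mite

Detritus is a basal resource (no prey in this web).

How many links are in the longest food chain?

One longest chain: Detritus → Springtail → Predatory Mite → Shrew.
It has 4 species and 3 links.

3 links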